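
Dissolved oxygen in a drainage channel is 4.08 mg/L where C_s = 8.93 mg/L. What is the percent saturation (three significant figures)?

% saturation = C/C_s × 100 = 4.08/8.93 × 100 = 45.7 %.

45.7 % saturation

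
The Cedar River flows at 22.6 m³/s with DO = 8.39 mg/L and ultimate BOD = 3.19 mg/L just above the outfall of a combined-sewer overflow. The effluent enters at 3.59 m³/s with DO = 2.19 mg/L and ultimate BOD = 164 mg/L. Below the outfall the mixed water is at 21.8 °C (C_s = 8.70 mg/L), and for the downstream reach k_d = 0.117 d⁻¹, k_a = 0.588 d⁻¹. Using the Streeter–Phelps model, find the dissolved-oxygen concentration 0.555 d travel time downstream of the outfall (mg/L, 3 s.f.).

DO ≈ 6.51 mg/L

Mixed DO = (22.6×8.39 + 3.59×2.19)/(22.6+3.59) = 197.5/26.19 = 7.540 mg/L.
Mixed L₀ = (22.6×3.19 + 3.59×164)/(26.19) = 660.9/26.19 = 25.23 mg/L.
Initial deficit D₀ = C_s − DO₀ = 8.70 − 7.540 = 1.160 mg/L.
D(0.555) = [0.117×25.23/(0.588−0.117)](e^(−0.117×0.555) − e^(−0.588×0.555)) + 1.160 e^(−0.588×0.555)
= 6.268 × (0.9371 − 0.7216) + 1.160 × 0.7216 = 2.188 mg/L.
DO = 8.70 − 2.188 = 6.512 mg/L.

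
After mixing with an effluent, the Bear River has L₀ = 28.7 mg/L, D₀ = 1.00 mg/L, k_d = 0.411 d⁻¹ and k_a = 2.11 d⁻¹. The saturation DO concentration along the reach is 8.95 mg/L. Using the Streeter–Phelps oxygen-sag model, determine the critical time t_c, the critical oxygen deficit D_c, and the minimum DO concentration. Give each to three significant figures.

With k_a/k_d = 5.134 and 1 − D₀(k_a−k_d)/(k_d L₀) = 0.8560,
t_c = ln(5.134 × 0.8560) / (2.11 − 0.411) = ln(4.394) / 1.699 = 1.480/1.699 = 0.8713 d.
D_c = (k_d/k_a) L₀ e^(−k_d t_c) = (0.411/2.11) × 28.7 × e^(−0.411×0.8713) = 0.1948 × 28.7 × 0.6990 = 3.908 mg/L.
Minimum DO = C_s − D_c = 8.95 − 3.908 = 5.042 mg/L.

t_c ≈ 0.871 d; D_c ≈ 3.91 mg/L; min DO ≈ 5.04 mg/L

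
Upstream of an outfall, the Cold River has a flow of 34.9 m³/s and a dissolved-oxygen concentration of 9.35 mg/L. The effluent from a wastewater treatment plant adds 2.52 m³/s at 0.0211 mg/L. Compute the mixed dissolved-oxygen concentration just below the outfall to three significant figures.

8.72 mg/L

Flow-weighted mixing: C = (Q_r C_r + Q_w C_w)/(Q_r + Q_w)
= (34.9×9.35 + 2.52×0.0211)/(34.9 + 2.52) = 326.4/37.42 = 8.722 mg/L.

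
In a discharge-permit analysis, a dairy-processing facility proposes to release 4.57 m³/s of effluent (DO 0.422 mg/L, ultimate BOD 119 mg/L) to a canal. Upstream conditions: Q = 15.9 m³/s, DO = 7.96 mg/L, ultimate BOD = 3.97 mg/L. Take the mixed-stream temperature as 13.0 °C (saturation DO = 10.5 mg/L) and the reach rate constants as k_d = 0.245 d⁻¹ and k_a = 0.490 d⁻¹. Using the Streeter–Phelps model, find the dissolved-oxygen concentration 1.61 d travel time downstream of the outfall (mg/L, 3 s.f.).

DO ≈ 2.07 mg/L

Mixed DO = (15.9×7.96 + 4.57×0.422)/(15.9+4.57) = 128.5/20.47 = 6.277 mg/L.
Mixed L₀ = (15.9×3.97 + 4.57×119)/(20.47) = 607.0/20.47 = 29.65 mg/L.
Initial deficit D₀ = C_s − DO₀ = 10.5 − 6.277 = 4.223 mg/L.
D(1.61) = [0.245×29.65/(0.490−0.245)](e^(−0.245×1.61) − e^(−0.490×1.61)) + 4.223 e^(−0.490×1.61)
= 29.65 × (0.6741 − 0.4543) + 4.223 × 0.4543 = 8.433 mg/L.
DO = 10.5 − 8.433 = 2.067 mg/L.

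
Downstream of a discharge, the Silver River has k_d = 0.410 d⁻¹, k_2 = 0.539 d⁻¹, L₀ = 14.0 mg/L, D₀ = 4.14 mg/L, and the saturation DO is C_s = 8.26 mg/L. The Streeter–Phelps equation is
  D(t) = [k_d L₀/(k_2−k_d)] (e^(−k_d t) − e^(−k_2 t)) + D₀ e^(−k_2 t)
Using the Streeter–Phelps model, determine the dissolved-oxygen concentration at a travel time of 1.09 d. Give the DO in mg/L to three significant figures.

k_d L₀/(k_2−k_d) = 0.410×14.0/(0.539−0.410) = 5.740/0.1290 = 44.50 mg/L.
e^(−k_d t) = e^(−0.410×1.090) = 0.6396; e^(−k_2 t) = e^(−0.539×1.090) = 0.5557.
D = 44.50 × (0.6396 − 0.5557) + 4.14 × 0.5557 = 3.733 + 2.301 = 6.034 mg/L.
DO = C_s − D = 8.26 − 6.034 = 2.226 mg/L.

DO ≈ 2.23 mg/L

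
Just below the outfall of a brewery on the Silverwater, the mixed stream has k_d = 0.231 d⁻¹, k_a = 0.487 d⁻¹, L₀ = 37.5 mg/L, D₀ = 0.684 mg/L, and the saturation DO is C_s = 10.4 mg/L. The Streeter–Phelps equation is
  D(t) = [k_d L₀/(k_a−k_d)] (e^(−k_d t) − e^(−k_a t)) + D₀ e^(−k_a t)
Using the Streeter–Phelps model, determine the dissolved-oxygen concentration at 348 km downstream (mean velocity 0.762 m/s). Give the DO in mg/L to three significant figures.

Travel time t = x/v = 348 km / (0.762 m/s) = 348000 m / 0.762 m/s = 456700 s = 5.286 d.
k_d L₀/(k_a−k_d) = 0.231×37.5/(0.487−0.231) = 8.662/0.2560 = 33.84 mg/L.
e^(−k_d t) = e^(−0.231×5.286) = 0.2949; e^(−k_a t) = e^(−0.487×5.286) = 0.07622.
D = 33.84 × (0.2949 − 0.07622) + 0.684 × 0.07622 = 7.401 + 0.05213 = 7.453 mg/L.
DO = C_s − D = 10.4 − 7.453 = 2.947 mg/L.

DO ≈ 2.95 mg/L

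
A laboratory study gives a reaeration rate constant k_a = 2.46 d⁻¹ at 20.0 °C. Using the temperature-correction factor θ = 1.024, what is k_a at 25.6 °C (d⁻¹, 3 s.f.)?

k_a ≈ 2.81 d⁻¹

k_a(T₂) = k_a(T₁) · θ^(T₂−T₁) = 2.46 × 1.024^(25.6−20.0)
= 2.46 × 1.024^5.60 = 2.46 × 1.142 = 2.809 d⁻¹.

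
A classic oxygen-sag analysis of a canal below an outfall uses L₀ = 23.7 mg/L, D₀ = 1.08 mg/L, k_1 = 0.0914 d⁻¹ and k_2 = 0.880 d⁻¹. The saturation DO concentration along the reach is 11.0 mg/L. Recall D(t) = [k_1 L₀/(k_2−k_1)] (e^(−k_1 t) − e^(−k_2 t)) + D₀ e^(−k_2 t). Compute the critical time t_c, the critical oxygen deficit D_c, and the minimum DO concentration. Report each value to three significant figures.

At the critical point dD/dt = 0, so k_1 L₀ e^(−k_1 t) = k_2 D. Substituting D(t) from the Streeter–Phelps equation and solving for t gives
t_c = ln[(k_2/k_1)(1 − D₀(k_2−k_1)/(k_1 L₀))] / (k_2−k_1).
Here k_2−k_1 = 0.7886 d⁻¹ and 1 − D₀(k_2−k_1)/(k_1 L₀) = 1 − 1.08×0.7886/(0.0914×23.7) = 0.6068, so
t_c = ln(9.628 × 0.6068) / 0.7886 = 1.765 / 0.7886 = 2.238 d.
L(t_c) = L₀ e^(−k_1 t_c) = 23.7 × 0.8150 = 19.32 mg/L, and at the critical point k_2 D_c = k_1 L, so D_c = (0.0914/0.880) × 19.32 = 2.006 mg/L.
Minimum DO = C_s − D_c = 11.0 − 2.006 = 8.994 mg/L.

t_c ≈ 2.24 d; D_c ≈ 2.01 mg/L; min DO ≈ 8.99 mg/L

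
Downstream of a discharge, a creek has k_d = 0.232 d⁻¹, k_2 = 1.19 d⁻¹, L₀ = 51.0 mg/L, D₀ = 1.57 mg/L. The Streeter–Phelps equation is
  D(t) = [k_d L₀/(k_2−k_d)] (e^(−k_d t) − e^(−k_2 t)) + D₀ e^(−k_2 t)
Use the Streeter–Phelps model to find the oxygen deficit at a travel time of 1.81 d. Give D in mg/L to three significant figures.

D ≈ 6.86 mg/L

k_d L₀/(k_2−k_d) = 0.232×51.0/(1.19−0.232) = 11.83/0.9580 = 12.35 mg/L.
e^(−k_d t) = e^(−0.232×1.810) = 0.6571; e^(−k_2 t) = e^(−1.19×1.810) = 0.1160.
D = 12.35 × (0.6571 − 0.1160) + 1.57 × 0.1160 = 6.683 + 0.1822 = 6.865 mg/L.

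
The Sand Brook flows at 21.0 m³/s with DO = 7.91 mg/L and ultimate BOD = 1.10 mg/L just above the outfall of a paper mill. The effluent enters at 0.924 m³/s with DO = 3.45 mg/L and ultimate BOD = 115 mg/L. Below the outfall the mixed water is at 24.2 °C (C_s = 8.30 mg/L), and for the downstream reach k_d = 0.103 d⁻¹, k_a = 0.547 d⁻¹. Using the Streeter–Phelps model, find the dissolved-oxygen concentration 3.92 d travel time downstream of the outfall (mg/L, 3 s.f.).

Mixed DO = (21.0×7.91 + 0.924×3.45)/(21.0+0.924) = 169.3/21.92 = 7.722 mg/L.
Mixed L₀ = (21.0×1.10 + 0.924×115)/(21.92) = 129.4/21.92 = 5.900 mg/L.
Initial deficit D₀ = C_s − DO₀ = 8.30 − 7.722 = 0.5780 mg/L.
D(3.92) = [0.103×5.900/(0.547−0.103)](e^(−0.103×3.92) − e^(−0.547×3.92)) + 0.5780 e^(−0.547×3.92)
= 1.369 × (0.6678 − 0.1172) + 0.5780 × 0.1172 = 0.8214 mg/L.
DO = 8.30 − 0.8214 = 7.479 mg/L.

DO ≈ 7.48 mg/L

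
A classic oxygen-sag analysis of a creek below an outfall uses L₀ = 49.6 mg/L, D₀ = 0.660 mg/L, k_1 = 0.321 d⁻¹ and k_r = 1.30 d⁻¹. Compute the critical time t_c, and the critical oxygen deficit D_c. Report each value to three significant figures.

With k_r/k_1 = 4.050 and 1 − D₀(k_r−k_1)/(k_1 L₀) = 0.9594,
t_c = ln(4.050 × 0.9594) / (1.30 − 0.321) = ln(3.885) / 0.9790 = 1.357/0.9790 = 1.386 d.
L(t_c) = L₀ e^(−k_1 t_c) = 49.6 × 0.6408 = 31.78 mg/L, and at the critical point k_r D_c = k_1 L, so D_c = (0.321/1.30) × 31.78 = 7.848 mg/L.

t_c ≈ 1.39 d; D_c ≈ 7.85 mg/L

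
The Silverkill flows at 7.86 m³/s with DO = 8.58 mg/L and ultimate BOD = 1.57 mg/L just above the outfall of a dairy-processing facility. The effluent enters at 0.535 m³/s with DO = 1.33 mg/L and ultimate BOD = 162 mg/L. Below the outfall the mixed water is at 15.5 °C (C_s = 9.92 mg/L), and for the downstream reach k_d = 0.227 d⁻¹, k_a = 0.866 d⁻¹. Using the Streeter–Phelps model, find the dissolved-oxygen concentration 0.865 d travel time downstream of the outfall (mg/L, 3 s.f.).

Mixed DO = (7.86×8.58 + 0.535×1.33)/(7.86+0.535) = 68.15/8.395 = 8.118 mg/L.
Mixed L₀ = (7.86×1.57 + 0.535×162)/(8.395) = 99.01/8.395 = 11.79 mg/L.
Initial deficit D₀ = C_s − DO₀ = 9.92 − 8.118 = 1.802 mg/L.
D(0.865) = [0.227×11.79/(0.866−0.227)](e^(−0.227×0.865) − e^(−0.866×0.865)) + 1.802 e^(−0.866×0.865)
= 4.190 × (0.8217 − 0.4728) + 1.802 × 0.4728 = 2.314 mg/L.
DO = 9.92 − 2.314 = 7.606 mg/L.

DO ≈ 7.61 mg/L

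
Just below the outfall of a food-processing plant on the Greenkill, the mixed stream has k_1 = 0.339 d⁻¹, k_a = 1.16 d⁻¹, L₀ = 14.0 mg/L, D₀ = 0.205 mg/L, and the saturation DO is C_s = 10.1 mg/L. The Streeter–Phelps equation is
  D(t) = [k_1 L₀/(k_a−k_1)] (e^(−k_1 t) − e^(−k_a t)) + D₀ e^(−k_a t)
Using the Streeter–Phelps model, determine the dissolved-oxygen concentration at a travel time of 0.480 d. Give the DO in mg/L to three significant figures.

DO ≈ 8.38 mg/L

k_1 L₀/(k_a−k_1) = 0.339×14.0/(1.16−0.339) = 4.746/0.8210 = 5.781 mg/L.
e^(−k_1 t) = e^(−0.339×0.4800) = 0.8498; e^(−k_a t) = e^(−1.16×0.4800) = 0.5730.
D = 5.781 × (0.8498 − 0.5730) + 0.205 × 0.5730 = 1.600 + 0.1175 = 1.718 mg/L.
DO = C_s − D = 10.1 − 1.718 = 8.382 mg/L.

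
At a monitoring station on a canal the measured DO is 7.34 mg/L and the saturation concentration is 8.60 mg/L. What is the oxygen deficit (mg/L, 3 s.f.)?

D ≈ 1.26 mg/L

D = C_s − C = 8.60 − 7.34 = 1.26 mg/L.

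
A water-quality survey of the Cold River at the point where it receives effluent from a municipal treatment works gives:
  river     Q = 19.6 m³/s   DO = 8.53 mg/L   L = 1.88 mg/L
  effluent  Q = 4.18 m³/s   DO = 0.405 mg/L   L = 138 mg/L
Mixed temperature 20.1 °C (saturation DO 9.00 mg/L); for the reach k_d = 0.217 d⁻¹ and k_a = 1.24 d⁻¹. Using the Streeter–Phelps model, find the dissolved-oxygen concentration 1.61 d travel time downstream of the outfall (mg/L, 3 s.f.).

DO ≈ 5.63 mg/L

Mixed DO = (19.6×8.53 + 4.18×0.405)/(19.6+4.18) = 168.9/23.78 = 7.102 mg/L.
Mixed L₀ = (19.6×1.88 + 4.18×138)/(23.78) = 613.7/23.78 = 25.81 mg/L.
Initial deficit D₀ = C_s − DO₀ = 9.00 − 7.102 = 1.898 mg/L.
D(1.61) = [0.217×25.81/(1.24−0.217)](e^(−0.217×1.61) − e^(−1.24×1.61)) + 1.898 e^(−1.24×1.61)
= 5.474 × (0.7051 − 0.1358) + 1.898 × 0.1358 = 3.374 mg/L.
DO = 9.00 − 3.374 = 5.626 mg/L.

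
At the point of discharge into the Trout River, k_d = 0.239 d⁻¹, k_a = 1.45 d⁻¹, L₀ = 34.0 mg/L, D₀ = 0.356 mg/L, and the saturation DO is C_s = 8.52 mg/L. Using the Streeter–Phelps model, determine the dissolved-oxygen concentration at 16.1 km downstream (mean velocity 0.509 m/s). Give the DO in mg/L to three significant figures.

DO ≈ 6.11 mg/L

Travel time t = x/v = 16.1 km / (0.509 m/s) = 16100 m / 0.509 m/s = 31630 s = 0.3661 d.
k_d L₀/(k_a−k_d) = 0.239×34.0/(1.45−0.239) = 8.126/1.211 = 6.710 mg/L.
e^(−k_d t) = e^(−0.239×0.3661) = 0.9162; e^(−k_a t) = e^(−1.45×0.3661) = 0.5881.
D = 6.710 × (0.9162 − 0.5881) + 0.356 × 0.5881 = 2.202 + 0.2094 = 2.411 mg/L.
DO = C_s − D = 8.52 − 2.411 = 6.109 mg/L.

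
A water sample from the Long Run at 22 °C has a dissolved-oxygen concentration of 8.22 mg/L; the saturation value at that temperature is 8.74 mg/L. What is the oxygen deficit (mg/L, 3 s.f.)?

D ≈ 0.520 mg/L

D = C_s − C = 8.74 − 8.22 = 0.520 mg/L.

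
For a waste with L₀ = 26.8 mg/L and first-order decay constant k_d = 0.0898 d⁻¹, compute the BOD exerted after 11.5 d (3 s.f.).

y ≈ 17.3 mg/L

y_t = L₀(1 − e^(−k_d t)) = 26.8 × (1 − e^(−0.0898×11.5))
= 26.8 × (1 − 0.3560) = 26.8 × 0.6440 = 17.26 mg/L.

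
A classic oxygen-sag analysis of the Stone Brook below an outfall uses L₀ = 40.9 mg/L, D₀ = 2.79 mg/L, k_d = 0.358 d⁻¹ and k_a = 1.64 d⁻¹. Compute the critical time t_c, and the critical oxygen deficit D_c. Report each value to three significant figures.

At the critical point dD/dt = 0, so k_d L₀ e^(−k_d t) = k_a D. Substituting D(t) from the Streeter–Phelps equation and solving for t gives
t_c = ln[(k_a/k_d)(1 − D₀(k_a−k_d)/(k_d L₀))] / (k_a−k_d).
Here k_a−k_d = 1.282 d⁻¹ and 1 − D₀(k_a−k_d)/(k_d L₀) = 1 − 2.79×1.282/(0.358×40.9) = 0.7557, so
t_c = ln(4.581 × 0.7557) / 1.282 = 1.242 / 1.282 = 0.9687 d.
L(t_c) = L₀ e^(−k_d t_c) = 40.9 × 0.7070 = 28.91 mg/L, and at the critical point k_a D_c = k_d L, so D_c = (0.358/1.64) × 28.91 = 6.312 mg/L.

t_c ≈ 0.969 d; D_c ≈ 6.31 mg/L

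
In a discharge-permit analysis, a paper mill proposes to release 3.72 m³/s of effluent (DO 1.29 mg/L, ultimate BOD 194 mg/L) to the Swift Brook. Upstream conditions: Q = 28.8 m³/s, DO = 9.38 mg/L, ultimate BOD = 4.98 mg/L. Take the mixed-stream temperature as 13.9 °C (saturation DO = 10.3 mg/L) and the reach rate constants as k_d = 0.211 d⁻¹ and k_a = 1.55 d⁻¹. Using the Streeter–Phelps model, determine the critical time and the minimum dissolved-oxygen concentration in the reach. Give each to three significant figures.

t_c ≈ 1.06 d; minimum DO ≈ 7.40 mg/L

Mixed DO = (28.8×9.38 + 3.72×1.29)/(28.8+3.72) = 274.9/32.52 = 8.455 mg/L.
Mixed L₀ = (28.8×4.98 + 3.72×194)/(32.52) = 865.1/32.52 = 26.60 mg/L.
Initial deficit D₀ = C_s − DO₀ = 10.3 − 8.455 = 1.845 mg/L.
t_c = (1/1.339) ln[(1.55/0.211)(1 − 1.845×1.339/(0.211×26.60))] = 0.7468 × ln(4.112) = 1.056 d.
D_c = (0.211/1.55) × 26.60 × e^(−0.211×1.056) = 0.1361 × 26.60 × 0.8003 = 2.898 mg/L.
Minimum DO = 10.3 − 2.898 = 7.402 mg/L.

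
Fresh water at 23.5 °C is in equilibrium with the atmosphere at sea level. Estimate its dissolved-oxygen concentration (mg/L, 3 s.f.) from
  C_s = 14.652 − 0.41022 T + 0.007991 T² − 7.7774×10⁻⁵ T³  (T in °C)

C_s = 14.652 − 0.41022×23.5 + 0.007991×23.5² − 7.7774×10⁻⁵×23.5³ = 8.416 mg/L.

C_s ≈ 8.42 mg/L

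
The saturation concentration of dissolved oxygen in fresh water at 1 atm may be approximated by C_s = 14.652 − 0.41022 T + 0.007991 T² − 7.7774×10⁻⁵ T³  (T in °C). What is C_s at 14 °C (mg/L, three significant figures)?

C_s = 14.652 − 0.41022×14 + 0.007991×14² − 7.7774×10⁻⁵×14³ = 10.26 mg/L.

C_s ≈ 10.3 mg/L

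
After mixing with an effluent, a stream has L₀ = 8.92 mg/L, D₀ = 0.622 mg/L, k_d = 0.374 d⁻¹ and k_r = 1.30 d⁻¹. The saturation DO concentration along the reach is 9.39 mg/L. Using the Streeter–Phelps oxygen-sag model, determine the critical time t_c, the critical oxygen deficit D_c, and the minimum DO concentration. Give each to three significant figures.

t_c ≈ 1.14 d; D_c ≈ 1.67 mg/L; min DO ≈ 7.72 mg/L

At the critical point dD/dt = 0, so k_d L₀ e^(−k_d t) = k_r D. Substituting D(t) from the Streeter–Phelps equation and solving for t gives
t_c = ln[(k_r/k_d)(1 − D₀(k_r−k_d)/(k_d L₀))] / (k_r−k_d).
Here k_r−k_d = 0.9260 d⁻¹ and 1 − D₀(k_r−k_d)/(k_d L₀) = 1 − 0.622×0.9260/(0.374×8.92) = 0.8274, so
t_c = ln(3.476 × 0.8274) / 0.9260 = 1.056 / 0.9260 = 1.141 d.
D_c = (k_d/k_r) L₀ e^(−k_d t_c) = (0.374/1.30) × 8.92 × e^(−0.374×1.141) = 0.2877 × 8.92 × 0.6527 = 1.675 mg/L.
Minimum DO = C_s − D_c = 9.39 − 1.675 = 7.715 mg/L.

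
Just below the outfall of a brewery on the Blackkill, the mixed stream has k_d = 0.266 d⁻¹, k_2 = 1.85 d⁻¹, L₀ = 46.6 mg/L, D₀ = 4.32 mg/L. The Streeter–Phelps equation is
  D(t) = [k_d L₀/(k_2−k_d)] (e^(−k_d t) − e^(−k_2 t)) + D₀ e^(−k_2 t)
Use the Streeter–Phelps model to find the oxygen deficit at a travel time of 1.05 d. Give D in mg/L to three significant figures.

D ≈ 5.42 mg/L

k_d L₀/(k_2−k_d) = 0.266×46.6/(1.85−0.266) = 12.40/1.584 = 7.826 mg/L.
e^(−k_d t) = e^(−0.266×1.050) = 0.7563; e^(−k_2 t) = e^(−1.85×1.050) = 0.1433.
D = 7.826 × (0.7563 − 0.1433) + 4.32 × 0.1433 = 4.797 + 0.6193 = 5.416 mg/L.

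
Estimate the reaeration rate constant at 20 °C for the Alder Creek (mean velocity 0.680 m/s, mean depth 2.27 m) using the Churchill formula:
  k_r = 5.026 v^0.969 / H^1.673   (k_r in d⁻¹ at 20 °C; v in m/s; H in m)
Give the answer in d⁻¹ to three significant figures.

k_r = 5.026 × 0.680^0.969 / 2.27^1.673 = 5.026 × 0.6882 / 3.941 = 0.8776 d⁻¹.

k_r ≈ 0.878 d⁻¹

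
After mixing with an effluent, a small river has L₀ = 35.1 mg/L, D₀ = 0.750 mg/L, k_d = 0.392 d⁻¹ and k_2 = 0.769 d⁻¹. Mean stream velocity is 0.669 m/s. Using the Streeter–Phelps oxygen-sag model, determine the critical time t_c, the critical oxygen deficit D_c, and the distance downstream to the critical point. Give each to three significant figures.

t_c ≈ 1.73 d; D_c ≈ 9.07 mg/L; x_c ≈ 100 km

t_c = [1/(k_2−k_d)] ln[(k_2/k_d)(1 − D₀(k_2−k_d)/(k_d L₀))]
= [1/(0.769−0.392)] ln[(0.769/0.392)(1 − 0.750×0.3770/(0.392×35.1))]
= (1/0.3770) ln[1.962 × 0.9795] = 2.653 × ln(1.921) = 2.653 × 0.6531 = 1.732 d.
L(t_c) = L₀ e^(−k_d t_c) = 35.1 × 0.5071 = 17.80 mg/L, and at the critical point k_2 D_c = k_d L, so D_c = (0.392/0.769) × 17.80 = 9.073 mg/L.
x_c = v t_c = 0.669 m/s × 1.732 d × 86400 s/d = 100100 m ≈ 100 km.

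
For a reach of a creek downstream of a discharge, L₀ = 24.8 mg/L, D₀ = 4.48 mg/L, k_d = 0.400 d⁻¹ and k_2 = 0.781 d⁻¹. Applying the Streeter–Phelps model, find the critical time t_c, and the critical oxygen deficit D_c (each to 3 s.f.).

t_c ≈ 1.26 d; D_c ≈ 7.67 mg/L

At the critical point dD/dt = 0, so k_d L₀ e^(−k_d t) = k_2 D. Substituting D(t) from the Streeter–Phelps equation and solving for t gives
t_c = ln[(k_2/k_d)(1 − D₀(k_2−k_d)/(k_d L₀))] / (k_2−k_d).
Here k_2−k_d = 0.3810 d⁻¹ and 1 − D₀(k_2−k_d)/(k_d L₀) = 1 − 4.48×0.3810/(0.400×24.8) = 0.8279, so
t_c = ln(1.952 × 0.8279) / 0.3810 = 0.4803 / 0.3810 = 1.261 d.
D_c = (k_d/k_2) L₀ e^(−k_d t_c) = (0.400/0.781) × 24.8 × e^(−0.400×1.261) = 0.5122 × 24.8 × 0.6040 = 7.671 mg/L.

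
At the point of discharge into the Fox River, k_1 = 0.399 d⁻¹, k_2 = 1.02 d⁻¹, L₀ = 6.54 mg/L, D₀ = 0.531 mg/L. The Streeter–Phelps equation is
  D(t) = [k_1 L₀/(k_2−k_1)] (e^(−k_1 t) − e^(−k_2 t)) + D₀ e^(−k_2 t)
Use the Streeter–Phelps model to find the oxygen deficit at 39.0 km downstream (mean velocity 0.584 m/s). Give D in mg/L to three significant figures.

D ≈ 1.42 mg/L

Travel time t = x/v = 39.0 km / (0.584 m/s) = 39000 m / 0.584 m/s = 66780 s = 0.7729 d.
k_1 L₀/(k_2−k_1) = 0.399×6.54/(1.02−0.399) = 2.609/0.6210 = 4.202 mg/L.
e^(−k_1 t) = e^(−0.399×0.7729) = 0.7346; e^(−k_2 t) = e^(−1.02×0.7729) = 0.4546.
D = 4.202 × (0.7346 − 0.4546) + 0.531 × 0.4546 = 1.177 + 0.2414 = 1.418 mg/L.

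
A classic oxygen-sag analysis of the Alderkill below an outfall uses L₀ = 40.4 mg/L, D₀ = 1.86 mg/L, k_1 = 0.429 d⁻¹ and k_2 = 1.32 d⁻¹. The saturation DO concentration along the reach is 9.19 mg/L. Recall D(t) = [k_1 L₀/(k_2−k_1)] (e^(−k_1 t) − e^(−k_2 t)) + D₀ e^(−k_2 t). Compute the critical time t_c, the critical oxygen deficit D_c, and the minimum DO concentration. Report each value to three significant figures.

With k_2/k_1 = 3.077 and 1 − D₀(k_2−k_1)/(k_1 L₀) = 0.9044,
t_c = ln(3.077 × 0.9044) / (1.32 − 0.429) = ln(2.783) / 0.8910 = 1.023/0.8910 = 1.149 d.
L(t_c) = L₀ e^(−k_1 t_c) = 40.4 × 0.6109 = 24.68 mg/L, and at the critical point k_2 D_c = k_1 L, so D_c = (0.429/1.32) × 24.68 = 8.022 mg/L.
Minimum DO = C_s − D_c = 9.19 − 8.022 = 1.168 mg/L.

t_c ≈ 1.15 d; D_c ≈ 8.02 mg/L; min DO ≈ 1.17 mg/L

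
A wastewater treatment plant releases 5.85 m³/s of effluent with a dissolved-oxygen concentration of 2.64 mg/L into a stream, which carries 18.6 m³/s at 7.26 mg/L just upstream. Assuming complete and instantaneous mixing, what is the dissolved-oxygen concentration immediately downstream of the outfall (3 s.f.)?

Flow-weighted mixing: C = (Q_r C_r + Q_w C_w)/(Q_r + Q_w)
= (18.6×7.26 + 5.85×2.64)/(18.6 + 5.85) = 150.5/24.45 = 6.155 mg/L.

6.15 mg/L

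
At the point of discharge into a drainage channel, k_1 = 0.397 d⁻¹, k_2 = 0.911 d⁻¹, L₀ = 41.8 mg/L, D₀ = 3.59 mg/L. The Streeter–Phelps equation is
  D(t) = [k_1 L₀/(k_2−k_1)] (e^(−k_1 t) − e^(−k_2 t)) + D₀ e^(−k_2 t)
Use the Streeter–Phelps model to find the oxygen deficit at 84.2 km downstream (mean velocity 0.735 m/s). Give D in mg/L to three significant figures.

D ≈ 10.5 mg/L

Travel time t = x/v = 84.2 km / (0.735 m/s) = 84200 m / 0.735 m/s = 114600 s = 1.326 d.
k_1 L₀/(k_2−k_1) = 0.397×41.8/(0.911−0.397) = 16.59/0.5140 = 32.29 mg/L.
e^(−k_1 t) = e^(−0.397×1.326) = 0.5907; e^(−k_2 t) = e^(−0.911×1.326) = 0.2988.
D = 32.29 × (0.5907 − 0.2988) + 3.59 × 0.2988 = 9.424 + 1.073 = 10.50 mg/L.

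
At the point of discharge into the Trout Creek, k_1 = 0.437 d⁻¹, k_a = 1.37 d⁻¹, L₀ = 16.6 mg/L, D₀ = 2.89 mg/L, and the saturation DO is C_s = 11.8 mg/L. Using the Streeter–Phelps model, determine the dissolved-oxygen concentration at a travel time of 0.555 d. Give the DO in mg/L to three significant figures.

k_1 L₀/(k_a−k_1) = 0.437×16.6/(1.37−0.437) = 7.254/0.9330 = 7.775 mg/L.
e^(−k_1 t) = e^(−0.437×0.5550) = 0.7846; e^(−k_a t) = e^(−1.37×0.5550) = 0.4675.
D = 7.775 × (0.7846 − 0.4675) + 2.89 × 0.4675 = 2.466 + 1.351 = 3.817 mg/L.
DO = C_s − D = 11.8 − 3.817 = 7.983 mg/L.

DO ≈ 7.98 mg/L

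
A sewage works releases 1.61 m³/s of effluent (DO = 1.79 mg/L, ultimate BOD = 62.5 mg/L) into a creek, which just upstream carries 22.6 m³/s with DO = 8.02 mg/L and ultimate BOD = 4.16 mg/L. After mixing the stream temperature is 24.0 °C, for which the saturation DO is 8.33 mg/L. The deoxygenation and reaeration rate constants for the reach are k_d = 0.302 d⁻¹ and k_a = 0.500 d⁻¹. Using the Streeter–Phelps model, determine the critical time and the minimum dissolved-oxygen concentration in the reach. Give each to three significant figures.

Mixed DO = (22.6×8.02 + 1.61×1.79)/(22.6+1.61) = 184.1/24.21 = 7.606 mg/L.
Mixed L₀ = (22.6×4.16 + 1.61×62.5)/(24.21) = 194.6/24.21 = 8.040 mg/L.
Initial deficit D₀ = C_s − DO₀ = 8.33 − 7.606 = 0.7243 mg/L.
t_c = (1/0.1980) ln[(0.500/0.302)(1 − 0.7243×0.1980/(0.302×8.040))] = 5.051 × ln(1.558) = 2.239 d.
D_c = (0.302/0.500) × 8.040 × e^(−0.302×2.239) = 0.6040 × 8.040 × 0.5086 = 2.470 mg/L.
Minimum DO = 8.33 − 2.470 = 5.860 mg/L.

t_c ≈ 2.24 d; minimum DO ≈ 5.86 mg/L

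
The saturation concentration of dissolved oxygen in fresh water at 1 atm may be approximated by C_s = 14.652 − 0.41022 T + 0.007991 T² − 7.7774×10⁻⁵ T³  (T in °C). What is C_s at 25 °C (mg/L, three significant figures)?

C_s = 14.652 − 0.41022×25 + 0.007991×25² − 7.7774×10⁻⁵×25³ = 8.176 mg/L.

C_s ≈ 8.18 mg/L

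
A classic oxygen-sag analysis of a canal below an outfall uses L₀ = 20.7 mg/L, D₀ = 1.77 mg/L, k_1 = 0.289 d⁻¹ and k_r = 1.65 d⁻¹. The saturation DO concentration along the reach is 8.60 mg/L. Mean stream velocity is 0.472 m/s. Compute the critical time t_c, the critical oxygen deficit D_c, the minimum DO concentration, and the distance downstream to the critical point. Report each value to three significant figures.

At the critical point dD/dt = 0, so k_1 L₀ e^(−k_1 t) = k_r D. Substituting D(t) from the Streeter–Phelps equation and solving for t gives
t_c = ln[(k_r/k_1)(1 − D₀(k_r−k_1)/(k_1 L₀))] / (k_r−k_1).
Here k_r−k_1 = 1.361 d⁻¹ and 1 − D₀(k_r−k_1)/(k_1 L₀) = 1 − 1.77×1.361/(0.289×20.7) = 0.5973, so
t_c = ln(5.709 × 0.5973) / 1.361 = 1.227 / 1.361 = 0.9014 d.
D_c = (k_1/k_r) L₀ e^(−k_1 t_c) = (0.289/1.65) × 20.7 × e^(−0.289×0.9014) = 0.1752 × 20.7 × 0.7707 = 2.794 mg/L.
Minimum DO = C_s − D_c = 8.60 − 2.794 = 5.806 mg/L.
x_c = v t_c = 0.472 m/s × 0.9014 d × 86400 s/d = 36760 m ≈ 36.8 km.

t_c ≈ 0.901 d; D_c ≈ 2.79 mg/L; min DO ≈ 5.81 mg/L; x_c ≈ 36.8 km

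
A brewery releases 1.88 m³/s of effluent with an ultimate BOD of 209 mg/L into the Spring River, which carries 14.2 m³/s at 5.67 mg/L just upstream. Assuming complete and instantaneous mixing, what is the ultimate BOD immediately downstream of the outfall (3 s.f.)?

Flow-weighted mixing: C = (Q_r C_r + Q_w C_w)/(Q_r + Q_w)
= (14.2×5.67 + 1.88×209)/(14.2 + 1.88) = 473.4/16.08 = 29.44 mg/L.

29.4 mg/L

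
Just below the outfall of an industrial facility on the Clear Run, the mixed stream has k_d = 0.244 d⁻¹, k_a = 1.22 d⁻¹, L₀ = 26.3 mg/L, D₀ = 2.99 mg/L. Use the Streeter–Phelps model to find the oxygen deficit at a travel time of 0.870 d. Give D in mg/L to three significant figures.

k_d L₀/(k_a−k_d) = 0.244×26.3/(1.22−0.244) = 6.417/0.9760 = 6.575 mg/L.
e^(−k_d t) = e^(−0.244×0.8700) = 0.8087; e^(−k_a t) = e^(−1.22×0.8700) = 0.3460.
D = 6.575 × (0.8087 − 0.3460) + 2.99 × 0.3460 = 3.043 + 1.034 = 4.077 mg/L.

D ≈ 4.08 mg/L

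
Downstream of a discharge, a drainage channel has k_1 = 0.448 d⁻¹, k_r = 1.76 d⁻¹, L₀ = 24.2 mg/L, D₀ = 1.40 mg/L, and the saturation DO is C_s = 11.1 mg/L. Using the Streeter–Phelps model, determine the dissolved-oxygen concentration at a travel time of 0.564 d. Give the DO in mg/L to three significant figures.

DO ≈ 7.23 mg/L

k_1 L₀/(k_r−k_1) = 0.448×24.2/(1.76−0.448) = 10.84/1.312 = 8.263 mg/L.
e^(−k_1 t) = e^(−0.448×0.5640) = 0.7767; e^(−k_r t) = e^(−1.76×0.5640) = 0.3706.
D = 8.263 × (0.7767 − 0.3706) + 1.40 × 0.3706 = 3.356 + 0.5188 = 3.875 mg/L.
DO = C_s − D = 11.1 − 3.875 = 7.225 mg/L.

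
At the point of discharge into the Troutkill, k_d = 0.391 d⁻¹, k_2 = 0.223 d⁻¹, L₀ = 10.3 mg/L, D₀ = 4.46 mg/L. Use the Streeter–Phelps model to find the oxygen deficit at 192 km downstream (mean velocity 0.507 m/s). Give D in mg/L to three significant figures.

D ≈ 6.38 mg/L

Travel time t = x/v = 192 km / (0.507 m/s) = 192000 m / 0.507 m/s = 378700 s = 4.383 d.
k_d L₀/(k_2−k_d) = 0.391×10.3/(0.223−0.391) = 4.027/-0.1680 = -23.97 mg/L.
e^(−k_d t) = e^(−0.391×4.383) = 0.1802; e^(−k_2 t) = e^(−0.223×4.383) = 0.3763.
D = -23.97 × (0.1802 − 0.3763) + 4.46 × 0.3763 = 4.701 + 1.678 = 6.379 mg/L.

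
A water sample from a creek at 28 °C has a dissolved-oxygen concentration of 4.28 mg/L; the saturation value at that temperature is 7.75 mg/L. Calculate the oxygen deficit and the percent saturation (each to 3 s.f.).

D = C_s − C = 7.75 − 4.28 = 3.47 mg/L.
% saturation = 4.28/7.75 × 100 = 55.2 %.

D ≈ 3.47 mg/L; 55.2 % saturation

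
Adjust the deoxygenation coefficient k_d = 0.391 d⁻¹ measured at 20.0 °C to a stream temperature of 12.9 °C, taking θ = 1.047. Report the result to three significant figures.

k_d(T₂) = k_d(T₁) · θ^(T₂−T₁) = 0.391 × 1.047^(12.9−20.0)
= 0.391 × 1.047^-7.10 = 0.391 × 0.7217 = 0.2822 d⁻¹.

k_d ≈ 0.282 d⁻¹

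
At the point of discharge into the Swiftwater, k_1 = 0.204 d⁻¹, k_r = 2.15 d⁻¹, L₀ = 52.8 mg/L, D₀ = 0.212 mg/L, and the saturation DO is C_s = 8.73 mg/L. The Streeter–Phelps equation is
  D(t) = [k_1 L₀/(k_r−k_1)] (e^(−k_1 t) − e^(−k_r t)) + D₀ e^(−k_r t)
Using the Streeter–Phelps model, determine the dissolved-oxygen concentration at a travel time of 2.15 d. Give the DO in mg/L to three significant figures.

DO ≈ 5.21 mg/L

k_1 L₀/(k_r−k_1) = 0.204×52.8/(2.15−0.204) = 10.77/1.946 = 5.535 mg/L.
e^(−k_1 t) = e^(−0.204×2.150) = 0.6449; e^(−k_r t) = e^(−2.15×2.150) = 0.009828.
D = 5.535 × (0.6449 − 0.009828) + 0.212 × 0.009828 = 3.515 + 0.002084 = 3.517 mg/L.
DO = C_s − D = 8.73 − 3.517 = 5.213 mg/L.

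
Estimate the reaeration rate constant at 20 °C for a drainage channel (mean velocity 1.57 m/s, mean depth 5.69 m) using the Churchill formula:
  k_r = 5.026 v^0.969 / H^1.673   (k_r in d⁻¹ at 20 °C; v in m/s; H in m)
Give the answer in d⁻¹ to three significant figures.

k_r = 5.026 × 1.57^0.969 / 5.69^1.673 = 5.026 × 1.548 / 18.34 = 0.4244 d⁻¹.

k_r ≈ 0.424 d⁻¹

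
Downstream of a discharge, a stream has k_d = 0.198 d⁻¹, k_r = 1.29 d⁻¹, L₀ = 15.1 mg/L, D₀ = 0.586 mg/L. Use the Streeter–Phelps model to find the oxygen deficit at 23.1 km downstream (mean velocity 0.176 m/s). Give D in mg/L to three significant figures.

D ≈ 1.72 mg/L

Travel time t = x/v = 23.1 km / (0.176 m/s) = 23100 m / 0.176 m/s = 131200 s = 1.519 d.
k_d L₀/(k_r−k_d) = 0.198×15.1/(1.29−0.198) = 2.990/1.092 = 2.738 mg/L.
e^(−k_d t) = e^(−0.198×1.519) = 0.7402; e^(−k_r t) = e^(−1.29×1.519) = 0.1409.
D = 2.738 × (0.7402 − 0.1409) + 0.586 × 0.1409 = 1.641 + 0.08257 = 1.723 mg/L.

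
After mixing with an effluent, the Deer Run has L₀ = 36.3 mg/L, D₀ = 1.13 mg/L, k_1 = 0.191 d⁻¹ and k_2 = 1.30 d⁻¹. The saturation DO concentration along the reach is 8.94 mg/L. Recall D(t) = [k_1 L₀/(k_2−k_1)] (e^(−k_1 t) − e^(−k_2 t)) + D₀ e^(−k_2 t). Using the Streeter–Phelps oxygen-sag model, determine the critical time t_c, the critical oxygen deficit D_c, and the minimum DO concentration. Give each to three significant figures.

With k_2/k_1 = 6.806 and 1 − D₀(k_2−k_1)/(k_1 L₀) = 0.8193,
t_c = ln(6.806 × 0.8193) / (1.30 − 0.191) = ln(5.576) / 1.109 = 1.718/1.109 = 1.550 d.
L(t_c) = L₀ e^(−k_1 t_c) = 36.3 × 0.7438 = 27.00 mg/L, and at the critical point k_2 D_c = k_1 L, so D_c = (0.191/1.30) × 27.00 = 3.967 mg/L.
Minimum DO = C_s − D_c = 8.94 − 3.967 = 4.973 mg/L.

t_c ≈ 1.55 d; D_c ≈ 3.97 mg/L; min DO ≈ 4.97 mg/L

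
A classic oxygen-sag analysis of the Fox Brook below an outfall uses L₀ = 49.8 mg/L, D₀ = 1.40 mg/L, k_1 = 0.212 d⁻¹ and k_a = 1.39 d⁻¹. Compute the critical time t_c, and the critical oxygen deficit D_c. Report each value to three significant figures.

t_c ≈ 1.45 d; D_c ≈ 5.58 mg/L

With k_a/k_1 = 6.557 and 1 − D₀(k_a−k_1)/(k_1 L₀) = 0.8438,
t_c = ln(6.557 × 0.8438) / (1.39 − 0.212) = ln(5.532) / 1.178 = 1.711/1.178 = 1.452 d.
L(t_c) = L₀ e^(−k_1 t_c) = 49.8 × 0.7350 = 36.60 mg/L, and at the critical point k_a D_c = k_1 L, so D_c = (0.212/1.39) × 36.60 = 5.583 mg/L.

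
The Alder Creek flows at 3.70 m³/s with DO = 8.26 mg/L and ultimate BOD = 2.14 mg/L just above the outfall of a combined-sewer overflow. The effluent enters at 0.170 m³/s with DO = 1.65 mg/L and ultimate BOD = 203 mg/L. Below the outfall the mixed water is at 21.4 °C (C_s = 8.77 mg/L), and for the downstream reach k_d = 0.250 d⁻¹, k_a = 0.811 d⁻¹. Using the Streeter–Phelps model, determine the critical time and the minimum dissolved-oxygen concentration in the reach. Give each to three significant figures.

t_c ≈ 1.78 d; minimum DO ≈ 6.60 mg/L

Mixed DO = (3.70×8.26 + 0.170×1.65)/(3.70+0.170) = 30.84/3.870 = 7.970 mg/L.
Mixed L₀ = (3.70×2.14 + 0.170×203)/(3.870) = 42.43/3.870 = 10.96 mg/L.
Initial deficit D₀ = C_s − DO₀ = 8.77 − 7.970 = 0.8004 mg/L.
t_c = (1/0.5610) ln[(0.811/0.250)(1 − 0.8004×0.5610/(0.250×10.96))] = 1.783 × ln(2.713) = 1.779 d.
D_c = (0.250/0.811) × 10.96 × e^(−0.250×1.779) = 0.3083 × 10.96 × 0.6410 = 2.166 mg/L.
Minimum DO = 8.77 − 2.166 = 6.604 mg/L.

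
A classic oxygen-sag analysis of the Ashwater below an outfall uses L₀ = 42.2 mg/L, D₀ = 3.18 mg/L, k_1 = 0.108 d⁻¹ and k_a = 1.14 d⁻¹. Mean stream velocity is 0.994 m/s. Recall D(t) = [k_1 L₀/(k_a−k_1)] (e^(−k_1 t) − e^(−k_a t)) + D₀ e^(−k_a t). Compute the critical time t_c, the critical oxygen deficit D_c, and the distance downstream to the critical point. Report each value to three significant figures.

t_c = [1/(k_a−k_1)] ln[(k_a/k_1)(1 − D₀(k_a−k_1)/(k_1 L₀))]
= [1/(1.14−0.108)] ln[(1.14/0.108)(1 − 3.18×1.032/(0.108×42.2))]
= (1/1.032) ln[10.56 × 0.2799] = 0.9690 × ln(2.955) = 0.9690 × 1.083 = 1.050 d.
L(t_c) = L₀ e^(−k_1 t_c) = 42.2 × 0.8928 = 37.68 mg/L, and at the critical point k_a D_c = k_1 L, so D_c = (0.108/1.14) × 37.68 = 3.569 mg/L.
x_c = v t_c = 0.994 m/s × 1.050 d × 86400 s/d = 90160 m ≈ 90.2 km.

t_c ≈ 1.05 d; D_c ≈ 3.57 mg/L; x_c ≈ 90.2 km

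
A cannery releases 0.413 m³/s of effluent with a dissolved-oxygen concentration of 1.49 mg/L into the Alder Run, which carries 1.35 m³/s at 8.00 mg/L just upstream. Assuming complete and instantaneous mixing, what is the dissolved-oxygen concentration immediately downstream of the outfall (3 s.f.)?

6.47 mg/L

Flow-weighted mixing: C = (Q_r C_r + Q_w C_w)/(Q_r + Q_w)
= (1.35×8.00 + 0.413×1.49)/(1.35 + 0.413) = 11.42/1.763 = 6.475 mg/L.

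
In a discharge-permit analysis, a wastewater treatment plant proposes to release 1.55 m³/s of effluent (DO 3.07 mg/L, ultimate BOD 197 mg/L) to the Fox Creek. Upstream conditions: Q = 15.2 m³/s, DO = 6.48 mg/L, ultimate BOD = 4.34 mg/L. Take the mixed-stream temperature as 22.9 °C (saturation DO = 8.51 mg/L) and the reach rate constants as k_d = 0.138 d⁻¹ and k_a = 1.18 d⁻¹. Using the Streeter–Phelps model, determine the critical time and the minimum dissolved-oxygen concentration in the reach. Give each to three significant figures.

Mixed DO = (15.2×6.48 + 1.55×3.07)/(15.2+1.55) = 103.3/16.75 = 6.164 mg/L.
Mixed L₀ = (15.2×4.34 + 1.55×197)/(16.75) = 371.3/16.75 = 22.17 mg/L.
Initial deficit D₀ = C_s − DO₀ = 8.51 − 6.164 = 2.346 mg/L.
t_c = (1/1.042) ln[(1.18/0.138)(1 − 2.346×1.042/(0.138×22.17))] = 0.9597 × ln(1.719) = 0.5201 d.
D_c = (0.138/1.18) × 22.17 × e^(−0.138×0.5201) = 0.1169 × 22.17 × 0.9307 = 2.413 mg/L.
Minimum DO = 8.51 − 2.413 = 6.097 mg/L.

t_c ≈ 0.520 d; minimum DO ≈ 6.10 mg/L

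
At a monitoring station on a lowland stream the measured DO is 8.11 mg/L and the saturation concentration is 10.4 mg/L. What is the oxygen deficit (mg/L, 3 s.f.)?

D = C_s − C = 10.4 − 8.11 = 2.29 mg/L.

D ≈ 2.29 mg/L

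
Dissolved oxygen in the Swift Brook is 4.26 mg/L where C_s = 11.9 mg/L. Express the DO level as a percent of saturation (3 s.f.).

35.8 % saturation

% saturation = C/C_s × 100 = 4.26/11.9 × 100 = 35.8 %.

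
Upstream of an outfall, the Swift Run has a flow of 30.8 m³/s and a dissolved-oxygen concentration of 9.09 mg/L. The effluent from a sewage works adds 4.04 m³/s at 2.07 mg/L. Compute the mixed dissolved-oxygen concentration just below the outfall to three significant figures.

8.28 mg/L

Flow-weighted mixing: C = (Q_r C_r + Q_w C_w)/(Q_r + Q_w)
= (30.8×9.09 + 4.04×2.07)/(30.8 + 4.04) = 288.3/34.84 = 8.276 mg/L.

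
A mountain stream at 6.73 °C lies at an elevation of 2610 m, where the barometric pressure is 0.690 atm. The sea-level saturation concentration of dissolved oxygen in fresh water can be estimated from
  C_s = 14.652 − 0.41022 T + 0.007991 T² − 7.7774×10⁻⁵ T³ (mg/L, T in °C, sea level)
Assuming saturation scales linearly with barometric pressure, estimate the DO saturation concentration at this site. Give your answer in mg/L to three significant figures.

C_s ≈ 8.44 mg/L

At sea level: C_s = 14.652 − 0.41022×6.73 + 0.007991×6.73² − 7.7774×10⁻⁵×6.73³ = 12.23 mg/L.
Pressure correction: C_s' = 12.23 × 0.690 = 8.438 mg/L.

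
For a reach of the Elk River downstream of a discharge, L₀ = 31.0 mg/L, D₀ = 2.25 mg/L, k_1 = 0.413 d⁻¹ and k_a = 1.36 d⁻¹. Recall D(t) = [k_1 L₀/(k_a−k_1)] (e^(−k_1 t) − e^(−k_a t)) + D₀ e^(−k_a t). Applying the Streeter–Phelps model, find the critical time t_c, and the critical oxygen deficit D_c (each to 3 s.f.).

t_c ≈ 1.07 d; D_c ≈ 6.06 mg/L

With k_a/k_1 = 3.293 and 1 − D₀(k_a−k_1)/(k_1 L₀) = 0.8336,
t_c = ln(3.293 × 0.8336) / (1.36 − 0.413) = ln(2.745) / 0.9470 = 1.010/0.9470 = 1.066 d.
L(t_c) = L₀ e^(−k_1 t_c) = 31.0 × 0.6438 = 19.96 mg/L, and at the critical point k_a D_c = k_1 L, so D_c = (0.413/1.36) × 19.96 = 6.061 mg/L.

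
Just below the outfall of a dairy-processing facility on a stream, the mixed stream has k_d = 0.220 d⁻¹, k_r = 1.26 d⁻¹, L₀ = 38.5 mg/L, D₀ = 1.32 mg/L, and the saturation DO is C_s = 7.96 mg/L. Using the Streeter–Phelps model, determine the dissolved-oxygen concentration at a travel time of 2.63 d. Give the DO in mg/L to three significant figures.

DO ≈ 3.64 mg/L

k_d L₀/(k_r−k_d) = 0.220×38.5/(1.26−0.220) = 8.470/1.040 = 8.144 mg/L.
e^(−k_d t) = e^(−0.220×2.630) = 0.5607; e^(−k_r t) = e^(−1.26×2.630) = 0.03638.
D = 8.144 × (0.5607 − 0.03638) + 1.32 × 0.03638 = 4.270 + 0.04802 = 4.318 mg/L.
DO = C_s − D = 7.96 − 4.318 = 3.642 mg/L.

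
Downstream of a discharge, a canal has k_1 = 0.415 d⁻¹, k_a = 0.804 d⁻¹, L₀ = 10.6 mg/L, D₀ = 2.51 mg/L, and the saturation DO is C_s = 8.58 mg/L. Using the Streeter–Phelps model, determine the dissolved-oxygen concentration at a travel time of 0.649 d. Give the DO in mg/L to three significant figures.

DO ≈ 5.16 mg/L

k_1 L₀/(k_a−k_1) = 0.415×10.6/(0.804−0.415) = 4.399/0.3890 = 11.31 mg/L.
e^(−k_1 t) = e^(−0.415×0.6490) = 0.7639; e^(−k_a t) = e^(−0.804×0.6490) = 0.5935.
D = 11.31 × (0.7639 − 0.5935) + 2.51 × 0.5935 = 1.927 + 1.490 = 3.417 mg/L.
DO = C_s − D = 8.58 − 3.417 = 5.163 mg/L.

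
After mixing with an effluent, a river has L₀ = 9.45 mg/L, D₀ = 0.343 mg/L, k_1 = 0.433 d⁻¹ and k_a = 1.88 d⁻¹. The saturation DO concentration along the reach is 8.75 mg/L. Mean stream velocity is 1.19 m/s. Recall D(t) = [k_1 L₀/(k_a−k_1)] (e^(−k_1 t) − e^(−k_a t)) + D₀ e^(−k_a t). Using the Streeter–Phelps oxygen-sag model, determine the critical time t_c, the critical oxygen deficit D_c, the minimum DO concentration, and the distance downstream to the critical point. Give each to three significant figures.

t_c ≈ 0.925 d; D_c ≈ 1.46 mg/L; min DO ≈ 7.29 mg/L; x_c ≈ 95.1 km

With k_a/k_1 = 4.342 and 1 − D₀(k_a−k_1)/(k_1 L₀) = 0.8787,
t_c = ln(4.342 × 0.8787) / (1.88 − 0.433) = ln(3.815) / 1.447 = 1.339/1.447 = 0.9254 d.
D_c = (k_1/k_a) L₀ e^(−k_1 t_c) = (0.433/1.88) × 9.45 × e^(−0.433×0.9254) = 0.2303 × 9.45 × 0.6699 = 1.458 mg/L.
Minimum DO = C_s − D_c = 8.75 − 1.458 = 7.292 mg/L.
x_c = v t_c = 1.19 m/s × 0.9254 d × 86400 s/d = 95140 m ≈ 95.1 km.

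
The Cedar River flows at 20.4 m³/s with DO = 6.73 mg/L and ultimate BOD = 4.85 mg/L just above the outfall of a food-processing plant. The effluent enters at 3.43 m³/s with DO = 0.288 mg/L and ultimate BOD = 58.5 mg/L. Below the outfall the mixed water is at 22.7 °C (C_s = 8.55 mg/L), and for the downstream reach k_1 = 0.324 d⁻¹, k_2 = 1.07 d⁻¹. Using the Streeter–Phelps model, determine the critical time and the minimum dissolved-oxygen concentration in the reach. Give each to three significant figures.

Mixed DO = (20.4×6.73 + 3.43×0.288)/(20.4+3.43) = 138.3/23.83 = 5.803 mg/L.
Mixed L₀ = (20.4×4.85 + 3.43×58.5)/(23.83) = 299.6/23.83 = 12.57 mg/L.
Initial deficit D₀ = C_s − DO₀ = 8.55 − 5.803 = 2.747 mg/L.
t_c = (1/0.7460) ln[(1.07/0.324)(1 − 2.747×0.7460/(0.324×12.57))] = 1.340 × ln(1.641) = 0.6639 d.
D_c = (0.324/1.07) × 12.57 × e^(−0.324×0.6639) = 0.3028 × 12.57 × 0.8065 = 3.070 mg/L.
Minimum DO = 8.55 − 3.070 = 5.480 mg/L.

t_c ≈ 0.664 d; minimum DO ≈ 5.48 mg/L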